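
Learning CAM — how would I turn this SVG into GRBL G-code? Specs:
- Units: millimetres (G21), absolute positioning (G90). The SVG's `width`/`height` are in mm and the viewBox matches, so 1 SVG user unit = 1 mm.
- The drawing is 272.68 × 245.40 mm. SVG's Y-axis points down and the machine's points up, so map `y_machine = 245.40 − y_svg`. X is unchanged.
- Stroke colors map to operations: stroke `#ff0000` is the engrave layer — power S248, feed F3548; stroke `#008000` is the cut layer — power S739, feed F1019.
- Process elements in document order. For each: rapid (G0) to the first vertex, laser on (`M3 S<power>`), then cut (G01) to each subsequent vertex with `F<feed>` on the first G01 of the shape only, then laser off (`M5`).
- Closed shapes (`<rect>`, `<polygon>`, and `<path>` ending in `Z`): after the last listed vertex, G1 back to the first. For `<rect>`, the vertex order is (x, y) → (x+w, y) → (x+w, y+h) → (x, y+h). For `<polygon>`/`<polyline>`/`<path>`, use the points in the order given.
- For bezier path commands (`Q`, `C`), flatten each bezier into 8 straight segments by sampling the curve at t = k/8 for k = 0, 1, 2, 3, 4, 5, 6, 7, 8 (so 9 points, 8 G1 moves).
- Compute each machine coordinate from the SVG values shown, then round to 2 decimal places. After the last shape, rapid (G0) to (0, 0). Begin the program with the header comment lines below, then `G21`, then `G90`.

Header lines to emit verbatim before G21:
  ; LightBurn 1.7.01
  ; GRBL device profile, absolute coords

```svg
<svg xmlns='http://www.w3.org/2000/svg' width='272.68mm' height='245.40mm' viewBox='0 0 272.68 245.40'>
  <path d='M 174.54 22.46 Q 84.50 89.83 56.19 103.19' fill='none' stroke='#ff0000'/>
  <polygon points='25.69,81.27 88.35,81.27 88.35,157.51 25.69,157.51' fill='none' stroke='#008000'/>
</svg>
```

Since the viewBox matches the mm dimensions, user units are millimetres directly. The only transform is the Y-flip y_m = 245.40 − y_svg.

Shape 1 is a quadratic bezier drawn with `<path>`. Its stroke #ff0000 means engrave at S248, F3548. After flipping Y the toolpath is (174.54,222.94) → (152.99,206.94) → (133.38,192.63) → (115.69,180.01) → (99.93,169.07) → (86.10,159.83) → (74.20,152.27) → (64.23,146.39) → (56.19,142.21).

Shape 2 is a rectangle drawn with `<polygon>`. Its stroke #008000 means cut at S739, F1019. After flipping Y the toolpath is (25.69,164.13) → (88.35,164.13) → (88.35,87.89) → (25.69,87.89) → (25.69,164.13), returning to the start.

; LightBurn 1.7.01
; GRBL device profile, absolute coords
G21
G90
G0 X174.54 Y222.94
M3 S248
G01 X152.99 Y206.94 F3548
G01 X133.38 Y192.63
G01 X115.69 Y180.01
G01 X99.93 Y169.07
G01 X86.10 Y159.83
G01 X74.20 Y152.27
G01 X64.23 Y146.39
G01 X56.19 Y142.21
M5
G0 X25.69 Y164.13
M3 S739
G01 X88.35 Y164.13 F1019
G01 X88.35 Y87.89
G01 X25.69 Y87.89
G01 X25.69 Y164.13
M5
G0 X0.00 Y0.00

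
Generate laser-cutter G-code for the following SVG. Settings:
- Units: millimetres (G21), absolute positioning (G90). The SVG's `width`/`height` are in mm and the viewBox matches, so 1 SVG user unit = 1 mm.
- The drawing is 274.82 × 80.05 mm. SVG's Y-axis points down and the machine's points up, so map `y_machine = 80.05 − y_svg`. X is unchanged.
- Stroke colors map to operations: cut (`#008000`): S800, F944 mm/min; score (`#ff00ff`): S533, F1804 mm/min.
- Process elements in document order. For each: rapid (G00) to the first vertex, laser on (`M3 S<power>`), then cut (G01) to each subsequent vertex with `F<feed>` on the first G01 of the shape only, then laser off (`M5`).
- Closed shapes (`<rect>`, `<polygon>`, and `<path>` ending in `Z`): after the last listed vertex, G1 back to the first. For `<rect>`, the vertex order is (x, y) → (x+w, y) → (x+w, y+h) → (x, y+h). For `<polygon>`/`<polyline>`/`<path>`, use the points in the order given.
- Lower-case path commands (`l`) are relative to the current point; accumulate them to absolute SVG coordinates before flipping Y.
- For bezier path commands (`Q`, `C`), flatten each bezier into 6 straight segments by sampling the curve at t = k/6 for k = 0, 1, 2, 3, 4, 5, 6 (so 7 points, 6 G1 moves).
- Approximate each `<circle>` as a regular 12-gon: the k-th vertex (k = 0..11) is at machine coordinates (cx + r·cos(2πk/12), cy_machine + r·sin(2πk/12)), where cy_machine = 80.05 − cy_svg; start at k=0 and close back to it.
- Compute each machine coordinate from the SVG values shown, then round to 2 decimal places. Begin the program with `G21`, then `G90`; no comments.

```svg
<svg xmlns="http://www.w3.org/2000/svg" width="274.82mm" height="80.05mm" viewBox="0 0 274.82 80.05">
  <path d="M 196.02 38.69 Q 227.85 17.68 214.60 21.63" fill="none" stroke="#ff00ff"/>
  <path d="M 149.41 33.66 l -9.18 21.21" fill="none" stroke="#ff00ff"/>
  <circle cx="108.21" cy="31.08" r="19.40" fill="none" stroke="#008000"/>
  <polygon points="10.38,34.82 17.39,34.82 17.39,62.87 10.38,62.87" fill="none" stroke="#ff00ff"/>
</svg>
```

G21
G90
G00 X196.02 Y41.36
M3 S533
G01 X205.38 Y47.67 F1804
G01 X212.23 Y52.59
G01 X216.58 Y56.13
G01 X218.42 Y58.28
G01 X217.76 Y59.04
G01 X214.60 Y58.42
M5
G00 X149.41 Y46.39
M3 S533
G01 X140.23 Y25.18 F1804
M5
G00 X127.61 Y48.97
M3 S800
G01 X125.01 Y58.67 F944
G01 X117.91 Y65.77
G01 X108.21 Y68.37
G01 X98.51 Y65.77
G01 X91.41 Y58.67
G01 X88.81 Y48.97
G01 X91.41 Y39.27
G01 X98.51 Y32.17
G01 X108.21 Y29.57
G01 X117.91 Y32.17
G01 X125.01 Y39.27
G01 X127.61 Y48.97
M5
G00 X10.38 Y45.23
M3 S533
G01 X17.39 Y45.23 F1804
G01 X17.39 Y17.18
G01 X10.38 Y17.18
G01 X10.38 Y45.23
M5

viewBox `0 0 274.82 80.05` with mm width/height → 1 unit = 1 mm. Flip: y_m = 80.05 − y_svg.

**Shape 1** — `<path>` quadratic bezier, stroke `#ff00ff` → score (S533, F1804). Control points (SVG): P0=(196.02,38.69), P1=(227.85,17.68), P2=(214.60,21.63); sampled at t=k/6. Machine vertices: (196.02,41.36) → (205.38,47.67) → (212.23,52.59) → (216.58,56.13) → (218.42,58.28) → (217.76,59.04) → (214.60,58.42). Open path.

**Shape 2** — `<path>` line segment, stroke `#ff00ff` → score (S533, F1804). Machine vertices: (149.41,46.39) → (140.23,25.18). Open path.

**Shape 3** — `<circle>` circle, stroke `#008000` → cut (S800, F944). Machine vertices: (127.61,48.97) → (125.01,58.67) → (117.91,65.77) → (108.21,68.37) → (98.51,65.77) → (91.41,58.67) → (88.81,48.97) → (91.41,39.27) → (98.51,32.17) → (108.21,29.57) → (117.91,32.17) → (125.01,39.27) → (127.61,48.97). Closed: final G1 returns to the first vertex.

**Shape 4** — `<polygon>` rectangle, stroke `#ff00ff` → score (S533, F1804). Machine vertices: (10.38,45.23) → (17.39,45.23) → (17.39,17.18) → (10.38,17.18) → (10.38,45.23). Closed: final G1 returns to the first vertex.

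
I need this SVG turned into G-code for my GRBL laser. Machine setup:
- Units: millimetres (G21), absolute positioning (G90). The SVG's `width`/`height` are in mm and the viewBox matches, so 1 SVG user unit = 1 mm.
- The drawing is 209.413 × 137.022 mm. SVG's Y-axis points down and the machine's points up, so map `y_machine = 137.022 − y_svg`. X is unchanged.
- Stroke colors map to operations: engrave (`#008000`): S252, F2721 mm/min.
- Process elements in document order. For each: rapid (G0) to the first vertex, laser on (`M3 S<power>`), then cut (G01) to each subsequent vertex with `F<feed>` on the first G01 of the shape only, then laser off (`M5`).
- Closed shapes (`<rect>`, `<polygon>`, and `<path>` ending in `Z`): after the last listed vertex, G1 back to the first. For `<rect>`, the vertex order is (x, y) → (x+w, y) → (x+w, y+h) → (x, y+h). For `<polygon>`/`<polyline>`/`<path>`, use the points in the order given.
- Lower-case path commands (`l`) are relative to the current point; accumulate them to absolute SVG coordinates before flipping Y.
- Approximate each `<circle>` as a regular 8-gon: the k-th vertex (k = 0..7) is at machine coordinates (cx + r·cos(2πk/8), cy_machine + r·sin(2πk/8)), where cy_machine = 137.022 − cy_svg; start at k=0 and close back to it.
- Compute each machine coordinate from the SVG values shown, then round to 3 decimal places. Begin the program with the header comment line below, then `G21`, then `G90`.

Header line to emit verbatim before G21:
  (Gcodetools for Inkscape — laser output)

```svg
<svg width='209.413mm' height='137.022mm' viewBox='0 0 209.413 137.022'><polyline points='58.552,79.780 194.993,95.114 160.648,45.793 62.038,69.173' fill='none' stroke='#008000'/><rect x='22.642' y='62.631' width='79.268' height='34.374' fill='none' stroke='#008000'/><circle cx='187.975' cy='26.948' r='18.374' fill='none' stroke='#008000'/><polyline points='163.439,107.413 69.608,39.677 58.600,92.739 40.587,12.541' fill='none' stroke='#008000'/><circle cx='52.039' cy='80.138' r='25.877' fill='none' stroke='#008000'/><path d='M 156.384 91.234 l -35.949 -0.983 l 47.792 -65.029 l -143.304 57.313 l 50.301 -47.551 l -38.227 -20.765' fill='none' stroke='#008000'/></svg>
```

(Gcodetools for Inkscape — laser output)
G21
G90
G0 X58.552 Y57.242
M3 S252
G01 X194.993 Y41.908 F2721
G01 X160.648 Y91.229
G01 X62.038 Y67.849
M5
G0 X22.642 Y74.391
M3 S252
G01 X101.910 Y74.391 F2721
G01 X101.910 Y40.017
G01 X22.642 Y40.017
G01 X22.642 Y74.391
M5
G0 X206.349 Y110.074
M3 S252
G01 X200.967 Y123.066 F2721
G01 X187.975 Y128.448
G01 X174.983 Y123.066
G01 X169.601 Y110.074
G01 X174.983 Y97.082
G01 X187.975 Y91.700
G01 X200.967 Y97.082
G01 X206.349 Y110.074
M5
G0 X163.439 Y29.609
M3 S252
G01 X69.608 Y97.345 F2721
G01 X58.600 Y44.283
G01 X40.587 Y124.481
M5
G0 X77.916 Y56.884
M3 S252
G01 X70.337 Y75.182 F2721
G01 X52.039 Y82.761
G01 X33.741 Y75.182
G01 X26.162 Y56.884
G01 X33.741 Y38.586
G01 X52.039 Y31.007
G01 X70.337 Y38.586
G01 X77.916 Y56.884
M5
G0 X156.384 Y45.788
M3 S252
G01 X120.435 Y46.771 F2721
G01 X168.227 Y111.800
G01 X24.923 Y54.487
G01 X75.224 Y102.038
G01 X36.997 Y122.803
M5

Since the viewBox matches the mm dimensions, user units are millimetres directly. The only transform is the Y-flip y_m = 137.022 − y_svg.

Shape 1 is a open polyline drawn with `<polyline>`. Its stroke #008000 means engrave at S252, F2721. After flipping Y the toolpath is (58.552,57.242) → (194.993,41.908) → (160.648,91.229) → (62.038,67.849).

Shape 2 is a rectangle drawn with `<rect>`. Its stroke #008000 means engrave at S252, F2721. After flipping Y the toolpath is (22.642,74.391) → (101.910,74.391) → (101.910,40.017) → (22.642,40.017) → (22.642,74.391), returning to the start.

Shape 3 is a circle drawn with `<circle>`. Its stroke #008000 means engrave at S252, F2721. After flipping Y the toolpath is (206.349,110.074) → (200.967,123.066) → (187.975,128.448) → (174.983,123.066) → (169.601,110.074) → (174.983,97.082) → (187.975,91.700) → (200.967,97.082) → (206.349,110.074), returning to the start.

Shape 4 is a open polyline drawn with `<polyline>`. Its stroke #008000 means engrave at S252, F2721. After flipping Y the toolpath is (163.439,29.609) → (69.608,97.345) → (58.600,44.283) → (40.587,124.481).

Shape 5 is a circle drawn with `<circle>`. Its stroke #008000 means engrave at S252, F2721. After flipping Y the toolpath is (77.916,56.884) → (70.337,75.182) → (52.039,82.761) → (33.741,75.182) → (26.162,56.884) → (33.741,38.586) → (52.039,31.007) → (70.337,38.586) → (77.916,56.884), returning to the start.

Shape 6 is a open polyline drawn with `<path>`. Its stroke #008000 means engrave at S252, F2721. After flipping Y the toolpath is (156.384,45.788) → (120.435,46.771) → (168.227,111.800) → (24.923,54.487) → (75.224,102.038) → (36.997,122.803).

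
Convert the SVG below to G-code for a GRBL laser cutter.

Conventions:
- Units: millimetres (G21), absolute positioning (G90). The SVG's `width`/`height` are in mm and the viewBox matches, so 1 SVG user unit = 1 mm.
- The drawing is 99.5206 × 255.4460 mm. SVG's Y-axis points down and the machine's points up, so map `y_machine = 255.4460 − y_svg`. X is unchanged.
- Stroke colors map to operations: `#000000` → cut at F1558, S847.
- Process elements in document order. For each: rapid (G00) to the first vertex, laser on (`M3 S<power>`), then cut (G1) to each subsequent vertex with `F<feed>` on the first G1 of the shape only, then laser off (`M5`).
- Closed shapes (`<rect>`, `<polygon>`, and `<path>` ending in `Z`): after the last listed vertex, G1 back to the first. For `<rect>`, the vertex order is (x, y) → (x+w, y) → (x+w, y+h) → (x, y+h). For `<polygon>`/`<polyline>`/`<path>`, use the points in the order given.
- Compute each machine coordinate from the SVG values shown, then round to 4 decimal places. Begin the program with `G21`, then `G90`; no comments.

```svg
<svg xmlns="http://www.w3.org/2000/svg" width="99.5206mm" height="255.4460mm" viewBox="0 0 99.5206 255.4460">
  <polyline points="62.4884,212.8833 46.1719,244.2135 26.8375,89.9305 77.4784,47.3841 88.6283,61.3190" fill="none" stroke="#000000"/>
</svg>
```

G21
G90
G00 X62.4884 Y42.5627
M3 S847
G1 X46.1719 Y11.2325 F1558
G1 X26.8375 Y165.5155
G1 X77.4784 Y208.0619
G1 X88.6283 Y194.1270
M5

Since the viewBox matches the mm dimensions, user units are millimetres directly. The only transform is the Y-flip y_m = 255.4460 − y_svg.

Shape 1 is a open polyline drawn with `<polyline>`. Its stroke #000000 means cut at S847, F1558. After flipping Y the toolpath is (62.4884,42.5627) → (46.1719,11.2325) → (26.8375,165.5155) → (77.4784,208.0619) → (88.6283,194.1270).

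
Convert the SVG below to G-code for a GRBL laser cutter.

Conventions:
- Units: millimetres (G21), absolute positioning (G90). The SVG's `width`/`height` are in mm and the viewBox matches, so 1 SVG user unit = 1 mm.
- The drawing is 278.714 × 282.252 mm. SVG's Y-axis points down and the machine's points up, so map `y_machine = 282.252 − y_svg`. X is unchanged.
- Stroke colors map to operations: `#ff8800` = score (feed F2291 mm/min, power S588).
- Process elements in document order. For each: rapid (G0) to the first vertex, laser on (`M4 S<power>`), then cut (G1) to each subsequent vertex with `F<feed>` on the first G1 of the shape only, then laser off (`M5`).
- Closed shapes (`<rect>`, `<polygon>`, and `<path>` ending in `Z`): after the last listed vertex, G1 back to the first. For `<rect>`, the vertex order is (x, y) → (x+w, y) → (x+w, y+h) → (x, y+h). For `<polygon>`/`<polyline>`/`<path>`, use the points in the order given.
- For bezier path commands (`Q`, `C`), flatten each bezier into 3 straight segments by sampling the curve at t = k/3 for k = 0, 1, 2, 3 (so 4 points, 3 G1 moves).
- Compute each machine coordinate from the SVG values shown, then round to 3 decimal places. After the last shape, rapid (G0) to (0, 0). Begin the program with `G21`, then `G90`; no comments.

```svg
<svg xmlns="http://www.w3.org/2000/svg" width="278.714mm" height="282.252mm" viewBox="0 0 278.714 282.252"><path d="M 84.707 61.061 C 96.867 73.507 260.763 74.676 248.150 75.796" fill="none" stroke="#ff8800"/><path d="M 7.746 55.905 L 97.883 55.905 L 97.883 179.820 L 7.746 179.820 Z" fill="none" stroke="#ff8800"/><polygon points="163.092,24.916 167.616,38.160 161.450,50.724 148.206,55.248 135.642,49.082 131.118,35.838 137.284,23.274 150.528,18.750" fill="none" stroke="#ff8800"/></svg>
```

viewBox `0 0 278.714 282.252` with mm width/height → 1 unit = 1 mm. Flip: y_m = 282.252 − y_svg.

**Shape 1** — `<path>` cubic bezier, stroke `#ff8800` → score (S588, F2291). Control points (SVG): P0=(84.707,61.061), P1=(96.867,73.507), P2=(260.763,74.676), P3=(248.150,75.796); sampled at t=k/3. Machine vertices: (84.707,221.191) → (135.288,212.088) → (214.084,208.008) → (248.150,206.456). Open path.

**Shape 2** — `<path>` rectangle, stroke `#ff8800` → score (S588, F2291). Machine vertices: (7.746,226.347) → (97.883,226.347) → (97.883,102.432) → (7.746,102.432) → (7.746,226.347). Closed: final G1 returns to the first vertex.

**Shape 3** — `<polygon>` regular polygon, stroke `#ff8800` → score (S588, F2291). Machine vertices: (163.092,257.336) → (167.616,244.092) → (161.450,231.528) → (148.206,227.004) → (135.642,233.170) → (131.118,246.414) → (137.284,258.978) → (150.528,263.502) → (163.092,257.336). Closed: final G1 returns to the first vertex.

G21
G90
G0 X84.707 Y221.191
M4 S588
G1 X135.288 Y212.088 F2291
G1 X214.084 Y208.008
G1 X248.150 Y206.456
M5
G0 X7.746 Y226.347
M4 S588
G1 X97.883 Y226.347 F2291
G1 X97.883 Y102.432
G1 X7.746 Y102.432
G1 X7.746 Y226.347
M5
G0 X163.092 Y257.336
M4 S588
G1 X167.616 Y244.092 F2291
G1 X161.450 Y231.528
G1 X148.206 Y227.004
G1 X135.642 Y233.170
G1 X131.118 Y246.414
G1 X137.284 Y258.978
G1 X150.528 Y263.502
G1 X163.092 Y257.336
M5
G0 X0.000 Y0.000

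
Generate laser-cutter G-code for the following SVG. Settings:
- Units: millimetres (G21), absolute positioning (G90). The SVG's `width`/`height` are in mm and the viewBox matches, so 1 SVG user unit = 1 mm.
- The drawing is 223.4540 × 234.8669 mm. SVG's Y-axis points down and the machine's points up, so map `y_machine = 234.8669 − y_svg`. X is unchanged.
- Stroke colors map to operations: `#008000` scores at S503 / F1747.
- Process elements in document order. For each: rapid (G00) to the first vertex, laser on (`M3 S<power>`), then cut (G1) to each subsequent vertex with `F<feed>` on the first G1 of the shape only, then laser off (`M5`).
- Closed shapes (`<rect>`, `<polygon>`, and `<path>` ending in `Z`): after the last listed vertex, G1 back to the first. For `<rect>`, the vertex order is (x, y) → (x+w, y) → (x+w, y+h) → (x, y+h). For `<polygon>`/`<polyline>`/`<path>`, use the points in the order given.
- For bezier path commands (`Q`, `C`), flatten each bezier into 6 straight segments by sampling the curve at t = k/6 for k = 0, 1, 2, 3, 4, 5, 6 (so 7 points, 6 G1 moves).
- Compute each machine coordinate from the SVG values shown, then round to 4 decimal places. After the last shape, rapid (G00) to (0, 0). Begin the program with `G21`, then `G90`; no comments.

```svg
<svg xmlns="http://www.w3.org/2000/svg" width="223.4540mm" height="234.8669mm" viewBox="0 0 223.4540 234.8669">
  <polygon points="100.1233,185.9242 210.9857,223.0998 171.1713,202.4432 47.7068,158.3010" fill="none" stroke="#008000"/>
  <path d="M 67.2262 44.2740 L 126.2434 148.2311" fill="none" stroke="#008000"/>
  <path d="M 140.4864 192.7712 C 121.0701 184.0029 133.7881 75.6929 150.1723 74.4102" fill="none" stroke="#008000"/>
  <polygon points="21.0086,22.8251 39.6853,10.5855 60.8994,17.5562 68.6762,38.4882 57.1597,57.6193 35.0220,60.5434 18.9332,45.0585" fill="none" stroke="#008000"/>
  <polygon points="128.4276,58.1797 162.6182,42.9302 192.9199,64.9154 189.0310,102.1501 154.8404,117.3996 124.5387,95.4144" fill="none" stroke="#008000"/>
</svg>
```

Since the viewBox matches the mm dimensions, user units are millimetres directly. The only transform is the Y-flip y_m = 234.8669 − y_svg.

Shape 1 is a closed polygon drawn with `<polygon>`. Its stroke #008000 means score at S503, F1747. After flipping Y the toolpath is (100.1233,48.9427) → (210.9857,11.7671) → (171.1713,32.4237) → (47.7068,76.5659) → (100.1233,48.9427), returning to the start.

Shape 2 is a line segment drawn with `<path>`. Its stroke #008000 means score at S503, F1747. After flipping Y the toolpath is (67.2262,190.5929) → (126.2434,86.6358).

Shape 3 is a cubic bezier drawn with `<path>`. Its stroke #008000 means score at S503, F1747. After flipping Y the toolpath is (140.4864,42.0957) → (133.3243,53.8187) → (130.7272,76.3939) → (131.9042,104.0833) → (136.0645,131.1489) → (142.4175,151.8527) → (150.1723,160.4567).

Shape 4 is a regular polygon drawn with `<polygon>`. Its stroke #008000 means score at S503, F1747. After flipping Y the toolpath is (21.0086,212.0418) → (39.6853,224.2814) → (60.8994,217.3107) → (68.6762,196.3787) → (57.1597,177.2476) → (35.0220,174.3235) → (18.9332,189.8084) → (21.0086,212.0418), returning to the start.

Shape 5 is a regular polygon drawn with `<polygon>`. Its stroke #008000 means score at S503, F1747. After flipping Y the toolpath is (128.4276,176.6872) → (162.6182,191.9367) → (192.9199,169.9515) → (189.0310,132.7168) → (154.8404,117.4673) → (124.5387,139.4525) → (128.4276,176.6872), returning to the start.

G21
G90
G00 X100.1233 Y48.9427
M3 S503
G1 X210.9857 Y11.7671 F1747
G1 X171.1713 Y32.4237
G1 X47.7068 Y76.5659
G1 X100.1233 Y48.9427
M5
G00 X67.2262 Y190.5929
M3 S503
G1 X126.2434 Y86.6358 F1747
M5
G00 X140.4864 Y42.0957
M3 S503
G1 X133.3243 Y53.8187 F1747
G1 X130.7272 Y76.3939
G1 X131.9042 Y104.0833
G1 X136.0645 Y131.1489
G1 X142.4175 Y151.8527
G1 X150.1723 Y160.4567
M5
G00 X21.0086 Y212.0418
M3 S503
G1 X39.6853 Y224.2814 F1747
G1 X60.8994 Y217.3107
G1 X68.6762 Y196.3787
G1 X57.1597 Y177.2476
G1 X35.0220 Y174.3235
G1 X18.9332 Y189.8084
G1 X21.0086 Y212.0418
M5
G00 X128.4276 Y176.6872
M3 S503
G1 X162.6182 Y191.9367 F1747
G1 X192.9199 Y169.9515
G1 X189.0310 Y132.7168
G1 X154.8404 Y117.4673
G1 X124.5387 Y139.4525
G1 X128.4276 Y176.6872
M5
G00 X0.0000 Y0.0000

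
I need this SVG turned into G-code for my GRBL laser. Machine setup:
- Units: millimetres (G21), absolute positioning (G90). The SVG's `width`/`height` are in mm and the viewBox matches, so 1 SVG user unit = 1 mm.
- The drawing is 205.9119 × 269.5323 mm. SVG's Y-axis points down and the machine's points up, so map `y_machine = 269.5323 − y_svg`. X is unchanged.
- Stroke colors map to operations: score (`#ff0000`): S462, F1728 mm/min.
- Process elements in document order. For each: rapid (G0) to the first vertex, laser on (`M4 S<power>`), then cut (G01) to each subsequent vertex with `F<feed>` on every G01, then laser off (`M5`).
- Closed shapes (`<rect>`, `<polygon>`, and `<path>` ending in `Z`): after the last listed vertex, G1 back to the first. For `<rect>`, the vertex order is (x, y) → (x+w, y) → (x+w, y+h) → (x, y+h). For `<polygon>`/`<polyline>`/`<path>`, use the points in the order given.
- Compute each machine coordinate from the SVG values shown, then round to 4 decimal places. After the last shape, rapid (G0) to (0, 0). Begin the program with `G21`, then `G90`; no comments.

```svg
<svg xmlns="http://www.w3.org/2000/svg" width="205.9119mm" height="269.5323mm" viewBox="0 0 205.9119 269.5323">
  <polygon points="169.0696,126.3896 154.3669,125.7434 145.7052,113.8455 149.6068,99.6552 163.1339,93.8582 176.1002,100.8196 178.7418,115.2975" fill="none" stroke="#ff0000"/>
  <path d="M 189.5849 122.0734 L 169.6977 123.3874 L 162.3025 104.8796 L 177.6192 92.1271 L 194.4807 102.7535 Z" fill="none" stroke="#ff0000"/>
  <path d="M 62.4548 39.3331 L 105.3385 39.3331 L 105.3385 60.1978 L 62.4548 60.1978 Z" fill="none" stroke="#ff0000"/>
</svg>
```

Since the viewBox matches the mm dimensions, user units are millimetres directly. The only transform is the Y-flip y_m = 269.5323 − y_svg.

Shape 1 is a regular polygon drawn with `<polygon>`. Its stroke #ff0000 means score at S462, F1728. After flipping Y the toolpath is (169.0696,143.1427) → (154.3669,143.7889) → (145.7052,155.6868) → (149.6068,169.8771) → (163.1339,175.6741) → (176.1002,168.7127) → (178.7418,154.2348) → (169.0696,143.1427), returning to the start.

Shape 2 is a regular polygon drawn with `<path>`. Its stroke #ff0000 means score at S462, F1728. After flipping Y the toolpath is (189.5849,147.4589) → (169.6977,146.1449) → (162.3025,164.6527) → (177.6192,177.4052) → (194.4807,166.7788) → (189.5849,147.4589), returning to the start.

Shape 3 is a rectangle drawn with `<path>`. Its stroke #ff0000 means score at S462, F1728. After flipping Y the toolpath is (62.4548,230.1992) → (105.3385,230.1992) → (105.3385,209.3345) → (62.4548,209.3345) → (62.4548,230.1992), returning to the start.

G21
G90
G0 X169.0696 Y143.1427
M4 S462
G01 X154.3669 Y143.7889 F1728
G01 X145.7052 Y155.6868 F1728
G01 X149.6068 Y169.8771 F1728
G01 X163.1339 Y175.6741 F1728
G01 X176.1002 Y168.7127 F1728
G01 X178.7418 Y154.2348 F1728
G01 X169.0696 Y143.1427 F1728
M5
G0 X189.5849 Y147.4589
M4 S462
G01 X169.6977 Y146.1449 F1728
G01 X162.3025 Y164.6527 F1728
G01 X177.6192 Y177.4052 F1728
G01 X194.4807 Y166.7788 F1728
G01 X189.5849 Y147.4589 F1728
M5
G0 X62.4548 Y230.1992
M4 S462
G01 X105.3385 Y230.1992 F1728
G01 X105.3385 Y209.3345 F1728
G01 X62.4548 Y209.3345 F1728
G01 X62.4548 Y230.1992 F1728
M5
G0 X0.0000 Y0.0000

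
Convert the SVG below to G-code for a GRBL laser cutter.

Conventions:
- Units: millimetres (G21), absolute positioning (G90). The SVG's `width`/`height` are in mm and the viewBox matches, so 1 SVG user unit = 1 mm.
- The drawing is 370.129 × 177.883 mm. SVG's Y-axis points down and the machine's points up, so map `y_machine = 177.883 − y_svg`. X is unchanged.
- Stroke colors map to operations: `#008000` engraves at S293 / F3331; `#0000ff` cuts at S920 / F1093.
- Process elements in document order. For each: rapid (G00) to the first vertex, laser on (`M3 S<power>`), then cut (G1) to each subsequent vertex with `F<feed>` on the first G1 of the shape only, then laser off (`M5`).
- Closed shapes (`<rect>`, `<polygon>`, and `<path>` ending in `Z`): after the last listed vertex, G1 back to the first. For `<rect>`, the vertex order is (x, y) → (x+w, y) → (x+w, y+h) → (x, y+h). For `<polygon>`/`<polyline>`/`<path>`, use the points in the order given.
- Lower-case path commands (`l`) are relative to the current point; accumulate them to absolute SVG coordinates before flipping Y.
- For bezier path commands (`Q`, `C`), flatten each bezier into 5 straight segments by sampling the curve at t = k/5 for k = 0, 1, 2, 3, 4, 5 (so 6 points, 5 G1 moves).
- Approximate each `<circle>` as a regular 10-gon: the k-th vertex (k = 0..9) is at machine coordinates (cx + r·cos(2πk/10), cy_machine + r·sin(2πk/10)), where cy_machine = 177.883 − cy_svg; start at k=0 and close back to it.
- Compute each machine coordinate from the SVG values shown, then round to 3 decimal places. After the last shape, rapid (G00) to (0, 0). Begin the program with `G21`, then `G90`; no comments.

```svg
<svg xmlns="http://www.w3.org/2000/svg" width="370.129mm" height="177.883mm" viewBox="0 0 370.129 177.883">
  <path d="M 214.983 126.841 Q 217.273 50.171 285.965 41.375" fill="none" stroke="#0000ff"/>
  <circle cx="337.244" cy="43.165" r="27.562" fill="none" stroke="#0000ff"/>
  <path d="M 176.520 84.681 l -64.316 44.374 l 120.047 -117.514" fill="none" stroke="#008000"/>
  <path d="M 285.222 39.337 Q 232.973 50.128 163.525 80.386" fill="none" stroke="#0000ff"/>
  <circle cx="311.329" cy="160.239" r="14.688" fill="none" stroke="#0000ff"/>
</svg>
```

G21
G90
G00 X214.983 Y51.042
M3 S920
G1 X218.555 Y78.995 F1093
G1 X227.439 Y101.518
G1 X241.636 Y118.611
G1 X261.144 Y130.275
G1 X285.965 Y136.508
M5
G00 X364.806 Y134.718
M3 S920
G1 X359.542 Y150.919 F1093
G1 X345.761 Y160.931
G1 X328.727 Y160.931
G1 X314.946 Y150.919
G1 X309.682 Y134.718
G1 X314.946 Y118.517
G1 X328.727 Y108.505
G1 X345.761 Y108.505
G1 X359.542 Y118.517
G1 X364.806 Y134.718
M5
G00 X176.520 Y93.202
M3 S293
G1 X112.204 Y48.828 F3331
G1 X232.251 Y166.342
M5
G00 X285.222 Y138.546
M3 S920
G1 X263.634 Y133.451 F1093
G1 X240.671 Y126.798
G1 X216.332 Y118.589
G1 X190.616 Y108.822
G1 X163.525 Y97.497
M5
G00 X326.017 Y17.644
M3 S920
G1 X323.212 Y26.277 F1093
G1 X315.868 Y31.613
G1 X306.790 Y31.613
G1 X299.446 Y26.277
G1 X296.641 Y17.644
G1 X299.446 Y9.011
G1 X306.790 Y3.675
G1 X315.868 Y3.675
G1 X323.212 Y9.011
G1 X326.017 Y17.644
M5
G00 X0.000 Y0.000

1 u = 1 mm; y_m = 177.883 − y.

[1] `<path>` quadratic bezier, #0000ff→cut S920 F1093: (214.983,51.042) → (218.555,78.995) → (227.439,101.518) → (241.636,118.611) → (261.144,130.275) → (285.965,136.508)

[2] `<circle>` circle, #0000ff→cut S920 F1093: (364.806,134.718) → (359.542,150.919) → (345.761,160.931) → (328.727,160.931) → (314.946,150.919) → (309.682,134.718) → (314.946,118.517) → (328.727,108.505) → (345.761,108.505) → (359.542,118.517) → (364.806,134.718) (closed)

[3] `<path>` open polyline, #008000→engrave S293 F3331: (176.520,93.202) → (112.204,48.828) → (232.251,166.342)

[4] `<path>` quadratic bezier, #0000ff→cut S920 F1093: (285.222,138.546) → (263.634,133.451) → (240.671,126.798) → (216.332,118.589) → (190.616,108.822) → (163.525,97.497)

[5] `<circle>` circle, #0000ff→cut S920 F1093: (326.017,17.644) → (323.212,26.277) → (315.868,31.613) → (306.790,31.613) → (299.446,26.277) → (296.641,17.644) → (299.446,9.011) → (306.790,3.675) → (315.868,3.675) → (323.212,9.011) → (326.017,17.644) (closed)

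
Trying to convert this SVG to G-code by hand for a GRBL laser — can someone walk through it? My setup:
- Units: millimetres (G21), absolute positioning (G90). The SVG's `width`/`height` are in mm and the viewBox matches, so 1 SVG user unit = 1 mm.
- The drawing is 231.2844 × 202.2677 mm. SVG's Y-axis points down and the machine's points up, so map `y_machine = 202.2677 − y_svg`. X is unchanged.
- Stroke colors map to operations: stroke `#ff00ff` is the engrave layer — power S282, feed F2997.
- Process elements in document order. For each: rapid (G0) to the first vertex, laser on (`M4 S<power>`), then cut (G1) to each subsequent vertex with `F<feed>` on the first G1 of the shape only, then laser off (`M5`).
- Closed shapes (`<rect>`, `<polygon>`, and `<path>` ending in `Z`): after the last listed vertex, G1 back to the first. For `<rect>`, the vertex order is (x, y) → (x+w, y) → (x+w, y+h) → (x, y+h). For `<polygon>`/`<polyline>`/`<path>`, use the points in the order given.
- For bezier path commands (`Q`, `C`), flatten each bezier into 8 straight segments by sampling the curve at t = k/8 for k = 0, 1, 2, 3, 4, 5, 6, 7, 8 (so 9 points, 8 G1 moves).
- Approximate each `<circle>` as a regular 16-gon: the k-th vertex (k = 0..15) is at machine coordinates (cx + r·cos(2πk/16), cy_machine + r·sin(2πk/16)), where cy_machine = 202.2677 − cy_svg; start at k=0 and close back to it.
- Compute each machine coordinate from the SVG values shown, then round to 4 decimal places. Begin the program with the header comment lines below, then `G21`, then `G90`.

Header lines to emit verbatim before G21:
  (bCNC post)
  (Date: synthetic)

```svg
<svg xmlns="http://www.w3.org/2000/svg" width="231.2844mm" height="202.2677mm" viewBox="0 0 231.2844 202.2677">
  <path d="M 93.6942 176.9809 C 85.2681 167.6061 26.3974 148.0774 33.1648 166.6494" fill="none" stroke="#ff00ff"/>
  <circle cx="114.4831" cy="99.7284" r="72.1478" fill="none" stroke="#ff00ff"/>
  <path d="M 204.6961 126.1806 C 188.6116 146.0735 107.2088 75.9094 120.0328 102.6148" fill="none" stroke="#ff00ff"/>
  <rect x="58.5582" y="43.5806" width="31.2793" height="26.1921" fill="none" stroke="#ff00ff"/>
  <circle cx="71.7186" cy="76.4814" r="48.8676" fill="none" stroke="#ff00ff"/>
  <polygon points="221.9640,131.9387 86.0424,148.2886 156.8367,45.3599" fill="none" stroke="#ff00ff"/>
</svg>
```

(bCNC post)
(Date: synthetic)
G21
G90
G0 X93.6942 Y25.2868
M4 S282
G1 X88.3965 Y29.1841 F2997
G1 X79.7301 Y33.4678
G1 X69.0551 Y37.5725
G1 X57.7319 Y40.9326
G1 X47.1210 Y42.9827
G1 X38.5826 Y43.1574
G1 X33.4771 Y40.8911
G1 X33.1648 Y35.6183
M5
G0 X186.6309 Y102.5393
M4 S282
G1 X181.1390 Y130.1491 F2997
G1 X165.4993 Y153.5555
G1 X142.0929 Y169.1952
G1 X114.4831 Y174.6871
G1 X86.8733 Y169.1952
G1 X63.4669 Y153.5555
G1 X47.8272 Y130.1491
G1 X42.3353 Y102.5393
G1 X47.8272 Y74.9295
G1 X63.4669 Y51.5231
G1 X86.8733 Y35.8834
G1 X114.4831 Y30.3915
G1 X142.0929 Y35.8834
G1 X165.4993 Y51.5231
G1 X181.1390 Y74.9295
G1 X186.6309 Y102.5393
M5
G0 X204.6961 Y76.0871
M4 S282
G1 X195.9142 Y72.4836 F2997
G1 X182.8784 Y75.1324
G1 X167.4584 Y81.8429
G1 X151.5238 Y90.4247
G1 X136.9442 Y98.6871
G1 X125.5894 Y104.4396
G1 X119.3291 Y105.4918
G1 X120.0328 Y99.6529
M5
G0 X58.5582 Y158.6871
M4 S282
G1 X89.8375 Y158.6871 F2997
G1 X89.8375 Y132.4950
G1 X58.5582 Y132.4950
G1 X58.5582 Y158.6871
M5
G0 X120.5862 Y125.7863
M4 S282
G1 X116.8664 Y144.4871 F2997
G1 X106.2732 Y160.3409
G1 X90.4194 Y170.9341
G1 X71.7186 Y174.6539
G1 X53.0178 Y170.9341
G1 X37.1640 Y160.3409
G1 X26.5708 Y144.4871
G1 X22.8510 Y125.7863
G1 X26.5708 Y107.0855
G1 X37.1640 Y91.2317
G1 X53.0178 Y80.6385
G1 X71.7186 Y76.9187
G1 X90.4194 Y80.6385
G1 X106.2732 Y91.2317
G1 X116.8664 Y107.0855
G1 X120.5862 Y125.7863
M5
G0 X221.9640 Y70.3290
M4 S282
G1 X86.0424 Y53.9791 F2997
G1 X156.8367 Y156.9078
G1 X221.9640 Y70.3290
M5

Since the viewBox matches the mm dimensions, user units are millimetres directly. The only transform is the Y-flip y_m = 202.2677 − y_svg.

Shape 1 is a cubic bezier drawn with `<path>`. Its stroke #ff00ff means engrave at S282, F2997. After flipping Y the toolpath is (93.6942,25.2868) → (88.3965,29.1841) → (79.7301,33.4678) → (69.0551,37.5725) → (57.7319,40.9326) → (47.1210,42.9827) → (38.5826,43.1574) → (33.4771,40.8911) → (33.1648,35.6183).

Shape 2 is a circle drawn with `<circle>`. Its stroke #ff00ff means engrave at S282, F2997. After flipping Y the toolpath is (186.6309,102.5393) → (181.1390,130.1491) → (165.4993,153.5555) → (142.0929,169.1952) → (114.4831,174.6871) → (86.8733,169.1952) → (63.4669,153.5555) → (47.8272,130.1491) → (42.3353,102.5393) → (47.8272,74.9295) → (63.4669,51.5231) → (86.8733,35.8834) → (114.4831,30.3915) → (142.0929,35.8834) → (165.4993,51.5231) → (181.1390,74.9295) → (186.6309,102.5393), returning to the start.

Shape 3 is a cubic bezier drawn with `<path>`. Its stroke #ff00ff means engrave at S282, F2997. After flipping Y the toolpath is (204.6961,76.0871) → (195.9142,72.4836) → (182.8784,75.1324) → (167.4584,81.8429) → (151.5238,90.4247) → (136.9442,98.6871) → (125.5894,104.4396) → (119.3291,105.4918) → (120.0328,99.6529).

Shape 4 is a rectangle drawn with `<rect>`. Its stroke #ff00ff means engrave at S282, F2997. After flipping Y the toolpath is (58.5582,158.6871) → (89.8375,158.6871) → (89.8375,132.4950) → (58.5582,132.4950) → (58.5582,158.6871), returning to the start.

Shape 5 is a circle drawn with `<circle>`. Its stroke #ff00ff means engrave at S282, F2997. After flipping Y the toolpath is (120.5862,125.7863) → (116.8664,144.4871) → (106.2732,160.3409) → (90.4194,170.9341) → (71.7186,174.6539) → (53.0178,170.9341) → (37.1640,160.3409) → (26.5708,144.4871) → (22.8510,125.7863) → (26.5708,107.0855) → (37.1640,91.2317) → (53.0178,80.6385) → (71.7186,76.9187) → (90.4194,80.6385) → (106.2732,91.2317) → (116.8664,107.0855) → (120.5862,125.7863), returning to the start.

Shape 6 is a closed polygon drawn with `<polygon>`. Its stroke #ff00ff means engrave at S282, F2997. After flipping Y the toolpath is (221.9640,70.3290) → (86.0424,53.9791) → (156.8367,156.9078) → (221.9640,70.3290), returning to the start.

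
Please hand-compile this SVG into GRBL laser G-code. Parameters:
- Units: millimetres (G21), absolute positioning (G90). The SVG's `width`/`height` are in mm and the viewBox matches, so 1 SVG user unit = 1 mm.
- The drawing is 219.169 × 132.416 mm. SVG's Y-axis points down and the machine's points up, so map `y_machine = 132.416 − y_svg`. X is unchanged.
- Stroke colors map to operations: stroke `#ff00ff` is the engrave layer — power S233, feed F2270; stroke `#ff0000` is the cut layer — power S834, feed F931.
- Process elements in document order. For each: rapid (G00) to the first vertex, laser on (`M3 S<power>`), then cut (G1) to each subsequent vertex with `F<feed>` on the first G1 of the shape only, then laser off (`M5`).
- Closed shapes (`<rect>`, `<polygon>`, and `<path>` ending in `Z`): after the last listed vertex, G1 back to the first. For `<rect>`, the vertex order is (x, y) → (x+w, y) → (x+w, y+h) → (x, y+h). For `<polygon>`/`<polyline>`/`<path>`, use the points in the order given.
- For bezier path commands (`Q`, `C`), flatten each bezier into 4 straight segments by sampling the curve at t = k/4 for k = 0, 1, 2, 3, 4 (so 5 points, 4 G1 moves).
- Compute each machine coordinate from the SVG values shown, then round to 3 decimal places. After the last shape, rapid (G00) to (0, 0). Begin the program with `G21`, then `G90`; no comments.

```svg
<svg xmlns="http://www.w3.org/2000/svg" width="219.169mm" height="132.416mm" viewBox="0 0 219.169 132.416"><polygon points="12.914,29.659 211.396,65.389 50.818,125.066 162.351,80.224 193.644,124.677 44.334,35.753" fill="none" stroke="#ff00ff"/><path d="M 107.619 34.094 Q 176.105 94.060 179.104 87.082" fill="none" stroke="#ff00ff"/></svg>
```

1 u = 1 mm; y_m = 132.416 − y.

[1] `<polygon>` closed polygon, #ff00ff→engrave S233 F2270: (12.914,102.757) → (211.396,67.027) → (50.818,7.350) → (162.351,52.192) → (193.644,7.739) → (44.334,96.663) → (12.914,102.757) (closed)

[2] `<path>` quadratic bezier, #ff00ff→engrave S233 F2270: (107.619,98.322) → (137.769,72.523) → (159.733,55.092) → (173.512,46.029) → (179.104,45.334)

G21
G90
G00 X12.914 Y102.757
M3 S233
G1 X211.396 Y67.027 F2270
G1 X50.818 Y7.350
G1 X162.351 Y52.192
G1 X193.644 Y7.739
G1 X44.334 Y96.663
G1 X12.914 Y102.757
M5
G00 X107.619 Y98.322
M3 S233
G1 X137.769 Y72.523 F2270
G1 X159.733 Y55.092
G1 X173.512 Y46.029
G1 X179.104 Y45.334
M5
G00 X0.000 Y0.000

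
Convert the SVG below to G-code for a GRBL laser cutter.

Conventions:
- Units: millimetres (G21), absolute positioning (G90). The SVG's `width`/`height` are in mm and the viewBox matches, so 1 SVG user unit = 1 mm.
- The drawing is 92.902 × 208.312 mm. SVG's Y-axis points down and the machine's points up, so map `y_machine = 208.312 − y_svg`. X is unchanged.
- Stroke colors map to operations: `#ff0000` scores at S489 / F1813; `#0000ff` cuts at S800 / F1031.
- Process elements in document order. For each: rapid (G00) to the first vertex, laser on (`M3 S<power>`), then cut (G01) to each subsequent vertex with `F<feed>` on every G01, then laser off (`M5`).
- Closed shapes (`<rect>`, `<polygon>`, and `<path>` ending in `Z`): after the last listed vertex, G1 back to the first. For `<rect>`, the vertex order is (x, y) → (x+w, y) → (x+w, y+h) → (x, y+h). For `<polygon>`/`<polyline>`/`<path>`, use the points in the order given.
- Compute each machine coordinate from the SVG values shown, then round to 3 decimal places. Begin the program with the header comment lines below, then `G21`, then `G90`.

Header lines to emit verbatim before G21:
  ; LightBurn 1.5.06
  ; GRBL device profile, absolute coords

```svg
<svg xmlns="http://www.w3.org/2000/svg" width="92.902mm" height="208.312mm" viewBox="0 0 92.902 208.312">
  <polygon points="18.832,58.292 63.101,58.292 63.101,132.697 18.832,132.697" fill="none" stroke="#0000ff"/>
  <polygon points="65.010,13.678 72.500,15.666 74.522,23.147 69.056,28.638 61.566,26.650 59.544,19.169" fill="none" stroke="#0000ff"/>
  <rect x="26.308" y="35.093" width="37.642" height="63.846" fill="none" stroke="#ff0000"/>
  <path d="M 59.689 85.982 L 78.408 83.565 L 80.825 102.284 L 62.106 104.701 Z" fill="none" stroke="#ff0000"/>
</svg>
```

; LightBurn 1.5.06
; GRBL device profile, absolute coords
G21
G90
G00 X18.832 Y150.020
M3 S800
G01 X63.101 Y150.020 F1031
G01 X63.101 Y75.615 F1031
G01 X18.832 Y75.615 F1031
G01 X18.832 Y150.020 F1031
M5
G00 X65.010 Y194.634
M3 S800
G01 X72.500 Y192.646 F1031
G01 X74.522 Y185.165 F1031
G01 X69.056 Y179.674 F1031
G01 X61.566 Y181.662 F1031
G01 X59.544 Y189.143 F1031
G01 X65.010 Y194.634 F1031
M5
G00 X26.308 Y173.219
M3 S489
G01 X63.950 Y173.219 F1813
G01 X63.950 Y109.373 F1813
G01 X26.308 Y109.373 F1813
G01 X26.308 Y173.219 F1813
M5
G00 X59.689 Y122.330
M3 S489
G01 X78.408 Y124.747 F1813
G01 X80.825 Y106.028 F1813
G01 X62.106 Y103.611 F1813
G01 X59.689 Y122.330 F1813
M5

1 u = 1 mm; y_m = 208.312 − y.

[1] `<polygon>` rectangle, #0000ff→cut S800 F1031: (18.832,150.020) → (63.101,150.020) → (63.101,75.615) → (18.832,75.615) → (18.832,150.020) (closed)

[2] `<polygon>` regular polygon, #0000ff→cut S800 F1031: (65.010,194.634) → (72.500,192.646) → (74.522,185.165) → (69.056,179.674) → (61.566,181.662) → (59.544,189.143) → (65.010,194.634) (closed)

[3] `<rect>` rectangle, #ff0000→score S489 F1813: (26.308,173.219) → (63.950,173.219) → (63.950,109.373) → (26.308,109.373) → (26.308,173.219) (closed)

[4] `<path>` regular polygon, #ff0000→score S489 F1813: (59.689,122.330) → (78.408,124.747) → (80.825,106.028) → (62.106,103.611) → (59.689,122.330) (closed)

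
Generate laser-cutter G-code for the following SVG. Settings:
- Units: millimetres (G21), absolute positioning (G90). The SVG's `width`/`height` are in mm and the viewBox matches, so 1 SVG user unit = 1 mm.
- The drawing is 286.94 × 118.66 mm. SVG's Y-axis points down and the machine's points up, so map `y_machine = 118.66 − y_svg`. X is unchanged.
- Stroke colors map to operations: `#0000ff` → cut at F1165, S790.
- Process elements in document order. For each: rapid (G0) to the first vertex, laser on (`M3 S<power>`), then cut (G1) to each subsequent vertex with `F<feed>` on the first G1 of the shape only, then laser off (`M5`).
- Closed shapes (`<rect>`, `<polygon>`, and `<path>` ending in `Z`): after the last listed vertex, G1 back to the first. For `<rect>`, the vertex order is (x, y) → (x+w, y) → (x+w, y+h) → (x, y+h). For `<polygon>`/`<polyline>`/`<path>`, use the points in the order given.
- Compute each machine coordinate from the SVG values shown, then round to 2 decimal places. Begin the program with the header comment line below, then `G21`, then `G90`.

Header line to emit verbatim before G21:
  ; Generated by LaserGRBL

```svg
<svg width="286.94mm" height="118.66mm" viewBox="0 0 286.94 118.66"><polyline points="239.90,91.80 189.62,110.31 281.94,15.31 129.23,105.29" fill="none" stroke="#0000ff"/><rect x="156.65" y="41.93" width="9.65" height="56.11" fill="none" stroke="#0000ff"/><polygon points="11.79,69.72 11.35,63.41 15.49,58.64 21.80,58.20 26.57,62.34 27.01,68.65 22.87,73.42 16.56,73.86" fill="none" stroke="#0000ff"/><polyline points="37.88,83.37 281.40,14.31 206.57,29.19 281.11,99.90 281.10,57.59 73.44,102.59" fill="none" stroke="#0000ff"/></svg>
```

1 u = 1 mm; y_m = 118.66 − y.

[1] `<polyline>` open polyline, #0000ff→cut S790 F1165: (239.90,26.86) → (189.62,8.35) → (281.94,103.35) → (129.23,13.37)

[2] `<rect>` rectangle, #0000ff→cut S790 F1165: (156.65,76.73) → (166.30,76.73) → (166.30,20.62) → (156.65,20.62) → (156.65,76.73) (closed)

[3] `<polygon>` regular polygon, #0000ff→cut S790 F1165: (11.79,48.94) → (11.35,55.25) → (15.49,60.02) → (21.80,60.46) → (26.57,56.32) → (27.01,50.01) → (22.87,45.24) → (16.56,44.80) → (11.79,48.94) (closed)

[4] `<polyline>` open polyline, #0000ff→cut S790 F1165: (37.88,35.29) → (281.40,104.35) → (206.57,89.47) → (281.11,18.76) → (281.10,61.07) → (73.44,16.07)

; Generated by LaserGRBL
G21
G90
G0 X239.90 Y26.86
M3 S790
G1 X189.62 Y8.35 F1165
G1 X281.94 Y103.35
G1 X129.23 Y13.37
M5
G0 X156.65 Y76.73
M3 S790
G1 X166.30 Y76.73 F1165
G1 X166.30 Y20.62
G1 X156.65 Y20.62
G1 X156.65 Y76.73
M5
G0 X11.79 Y48.94
M3 S790
G1 X11.35 Y55.25 F1165
G1 X15.49 Y60.02
G1 X21.80 Y60.46
G1 X26.57 Y56.32
G1 X27.01 Y50.01
G1 X22.87 Y45.24
G1 X16.56 Y44.80
G1 X11.79 Y48.94
M5
G0 X37.88 Y35.29
M3 S790
G1 X281.40 Y104.35 F1165
G1 X206.57 Y89.47
G1 X281.11 Y18.76
G1 X281.10 Y61.07
G1 X73.44 Y16.07
M5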